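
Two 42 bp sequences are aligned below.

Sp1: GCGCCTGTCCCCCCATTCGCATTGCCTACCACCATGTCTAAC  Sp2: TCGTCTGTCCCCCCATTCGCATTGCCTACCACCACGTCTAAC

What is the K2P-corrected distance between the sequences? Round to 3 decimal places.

0.076

Of 42 sites, 2 differences are transitions and 1 are transversions, so P = 2/42 ≈ 0.047619 and Q = 1/42 ≈ 0.02381.
Under the Kimura two-parameter model, d = −½ ln(1 − 2P − Q) − ¼ ln(1 − 2Q).
1 − 2P − Q = 0.880952, giving −½ ln(0.880952) = 0.063376.
1 − 2Q = 0.95238, giving −¼ ln(0.95238) = 0.012198.
d = 0.063376 + 0.012198 = 0.075574.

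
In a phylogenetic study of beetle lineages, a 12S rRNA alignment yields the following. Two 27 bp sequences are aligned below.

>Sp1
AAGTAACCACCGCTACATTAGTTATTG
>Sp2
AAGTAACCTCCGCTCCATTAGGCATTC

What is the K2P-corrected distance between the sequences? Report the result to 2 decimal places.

0.21

Of 27 sites, 1 differences are transitions and 4 are transversions, so P = 1/27 ≈ 0.037037 and Q = 4/27 ≈ 0.148148.
Under the Kimura two-parameter model, d = −½ ln(1 − 2P − Q) − ¼ ln(1 − 2Q).
1 − 2P − Q = 0.777778, giving −½ ln(0.777778) = 0.125657.
1 − 2Q = 0.703704, giving −¼ ln(0.703704) = 0.087849.
d = 0.125657 + 0.087849 = 0.213506.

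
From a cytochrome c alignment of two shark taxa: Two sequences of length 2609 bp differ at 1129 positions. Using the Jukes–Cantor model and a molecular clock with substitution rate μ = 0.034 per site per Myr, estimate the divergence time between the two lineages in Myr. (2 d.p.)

p = 1129/2609 ≈ 0.432733.
d = −(3/4) ln(1 − 4p/3) = −0.75 ln(1 − 0.576977) = −0.75 ln(0.423023)
  = −0.75 × (-0.860329) = 0.645247 substitutions/site.
Under a molecular clock d = 2μt, so t = d/(2μ) = 0.645247 / (2 × 0.034) = 9.49 Myr.

9.49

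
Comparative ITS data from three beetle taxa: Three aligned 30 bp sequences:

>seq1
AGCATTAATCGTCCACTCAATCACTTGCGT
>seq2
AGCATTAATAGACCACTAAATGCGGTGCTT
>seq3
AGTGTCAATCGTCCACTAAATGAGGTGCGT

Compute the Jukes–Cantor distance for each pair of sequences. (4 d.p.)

seq1–seq2: 8/30 sites differ → p ≈ 0.266667, d = −0.75 ln(1 − 0.355556) = 0.329526 ≈ 0.3295.
seq1–seq3: 7/30 sites differ → p ≈ 0.233333, d = −0.75 ln(1 − 0.311111) = 0.279506 ≈ 0.2795.
seq2–seq3: 7/30 sites differ → p ≈ 0.233333, d = −0.75 ln(1 − 0.311111) = 0.279506 ≈ 0.2795.

d(seq1,seq2) = 0.3295, d(seq1,seq3) = 0.2795, d(seq2,seq3) = 0.2795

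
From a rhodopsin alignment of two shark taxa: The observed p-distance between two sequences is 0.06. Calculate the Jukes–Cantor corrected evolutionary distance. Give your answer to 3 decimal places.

d = −(3/4) ln(1 − 4p/3) = −0.75 ln(1 − 0.08) = −0.75 ln(0.92)
  = −0.75 × (-0.083382) = 0.062537 substitutions/site.

0.063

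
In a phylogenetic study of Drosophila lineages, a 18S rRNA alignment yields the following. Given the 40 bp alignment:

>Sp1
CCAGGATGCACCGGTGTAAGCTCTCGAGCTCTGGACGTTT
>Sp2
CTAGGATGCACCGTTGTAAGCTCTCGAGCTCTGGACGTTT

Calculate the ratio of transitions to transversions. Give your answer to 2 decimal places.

1.00

Transitions are A↔G and C↔T; transversions are all other mismatches.
Transitions: 1. Transversions: 1.
R = 1/1 = 1.00.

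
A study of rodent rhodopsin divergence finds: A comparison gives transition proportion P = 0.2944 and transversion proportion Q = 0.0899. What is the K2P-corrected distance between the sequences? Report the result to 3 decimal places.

0.617

Under the Kimura two-parameter model, d = −½ ln(1 − 2P − Q) − ¼ ln(1 − 2Q).
1 − 2P − Q = 0.3213, giving −½ ln(0.3213) = 0.567690.
1 − 2Q = 0.8202, giving −¼ ln(0.8202) = 0.049552.
d = 0.567690 + 0.049552 = 0.617242.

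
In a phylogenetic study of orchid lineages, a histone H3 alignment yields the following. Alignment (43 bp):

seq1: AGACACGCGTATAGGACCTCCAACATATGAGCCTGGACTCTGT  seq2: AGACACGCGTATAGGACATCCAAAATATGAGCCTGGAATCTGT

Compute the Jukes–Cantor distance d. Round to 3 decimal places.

The sequences differ at 3 of 43 sites (18, 24, 38), so p = 3/43 ≈ 0.069767.
d = −(3/4) ln(1 − 4p/3) = −0.75 ln(1 − 0.093023) = −0.75 ln(0.906977)
  = −0.75 × (-0.097638) = 0.073229 substitutions/site.

0.073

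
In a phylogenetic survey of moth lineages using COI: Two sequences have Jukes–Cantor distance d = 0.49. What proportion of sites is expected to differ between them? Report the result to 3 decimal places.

0.360

p = (3/4)(1 − e^(−4d/3)) = 0.75 × (1 − e^(-0.653333)) = 0.75 × (1 − 0.520309) = 0.359768.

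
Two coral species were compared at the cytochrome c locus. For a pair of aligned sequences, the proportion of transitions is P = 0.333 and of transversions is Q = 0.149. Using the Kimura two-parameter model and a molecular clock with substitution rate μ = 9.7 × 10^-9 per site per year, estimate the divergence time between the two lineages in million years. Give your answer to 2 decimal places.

48.05

Under the Kimura two-parameter model, d = −½ ln(1 − 2P − Q) − ¼ ln(1 − 2Q).
1 − 2P − Q = 0.185, giving −½ ln(0.185) = 0.843700.
1 − 2Q = 0.702, giving −¼ ln(0.702) = 0.088455.
d = 0.843700 + 0.088455 = 0.932155.
Under a molecular clock d = 2μt, so t = d/(2μ) = 0.932155 / (2 × 9.7 × 10^-9) = 48.05 million years.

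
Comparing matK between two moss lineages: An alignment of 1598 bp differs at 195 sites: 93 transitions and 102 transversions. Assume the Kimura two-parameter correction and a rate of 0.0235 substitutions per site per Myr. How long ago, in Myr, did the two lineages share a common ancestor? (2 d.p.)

2.84

P = 93/1598 ≈ 0.058198 and Q = 102/1598 ≈ 0.06383.
Under the Kimura two-parameter model, d = −½ ln(1 − 2P − Q) − ¼ ln(1 − 2Q).
1 − 2P − Q = 0.819774, giving −½ ln(0.819774) = 0.099363.
1 − 2Q = 0.87234, giving −¼ ln(0.87234) = 0.034144.
d = 0.099363 + 0.034144 = 0.133507.
Under a molecular clock d = 2μt, so t = d/(2μ) = 0.133507 / (2 × 0.0235) = 2.84 Myr.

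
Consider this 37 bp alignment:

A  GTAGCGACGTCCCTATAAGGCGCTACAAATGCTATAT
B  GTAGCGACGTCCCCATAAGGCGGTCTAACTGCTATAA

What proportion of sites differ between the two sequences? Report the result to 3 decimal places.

0.162

The sequences differ at 6 of 37 positions (sites 14, 23, 25, 26, 29, 37).
p = 6/37 = 0.162162… ≈ 0.162 (to 3 d.p.).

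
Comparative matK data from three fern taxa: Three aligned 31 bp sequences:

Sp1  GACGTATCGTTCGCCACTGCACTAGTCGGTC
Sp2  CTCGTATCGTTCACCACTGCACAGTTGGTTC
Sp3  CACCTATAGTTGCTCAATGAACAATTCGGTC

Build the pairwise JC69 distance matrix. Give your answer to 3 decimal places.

d(Sp1,Sp2) = 0.316, d(Sp1,Sp3) = 0.422, d(Sp2,Sp3) = 0.481

Sp1–Sp2: 8/31 sites differ → p ≈ 0.258065, d = −0.75 ln(1 − 0.344087) = 0.316295 ≈ 0.316.
Sp1–Sp3: 10/31 sites differ → p ≈ 0.322581, d = −0.75 ln(1 − 0.430108) = 0.421731 ≈ 0.422.
Sp2–Sp3: 11/31 sites differ → p ≈ 0.354839, d = −0.75 ln(1 − 0.473119) = 0.480585 ≈ 0.481.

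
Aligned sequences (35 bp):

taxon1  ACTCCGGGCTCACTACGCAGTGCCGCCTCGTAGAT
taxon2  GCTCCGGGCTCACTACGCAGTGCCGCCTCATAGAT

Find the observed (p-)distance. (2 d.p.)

0.06

The sequences differ at 2 of 35 positions (sites 1, 30).
p = 2/35 = 0.057142… ≈ 0.06 (to 2 d.p.).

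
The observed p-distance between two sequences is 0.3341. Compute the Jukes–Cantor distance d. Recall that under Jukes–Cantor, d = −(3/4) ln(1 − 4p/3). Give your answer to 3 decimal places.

0.442

d = −(3/4) ln(1 − 4p/3) = −0.75 ln(1 − 0.445467) = −0.75 ln(0.554533)
  = −0.75 × (-0.589629) = 0.442222 substitutions/site.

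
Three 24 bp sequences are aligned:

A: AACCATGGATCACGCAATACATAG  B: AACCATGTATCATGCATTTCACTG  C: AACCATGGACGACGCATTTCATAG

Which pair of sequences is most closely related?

A–B: 6/24 differ, p = 0.250, d = 0.304.
A–C: 4/24 differ, p = 0.167, d = 0.188.
B–C: 6/24 differ, p = 0.250, d = 0.304.
The smallest distance is between A and C.

A and C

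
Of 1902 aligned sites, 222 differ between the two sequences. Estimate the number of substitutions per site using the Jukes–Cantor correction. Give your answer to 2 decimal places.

p = 222/1902 ≈ 0.116719.
d = −(3/4) ln(1 − 4p/3) = −0.75 ln(1 − 0.155625) = −0.75 ln(0.844375)
  = −0.75 × (-0.169159) = 0.126869 substitutions/site.

0.13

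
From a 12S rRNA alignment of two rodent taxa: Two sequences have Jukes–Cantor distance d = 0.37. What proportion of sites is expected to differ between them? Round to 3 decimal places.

p = (3/4)(1 − e^(−4d/3)) = 0.75 × (1 − e^(-0.493333)) = 0.75 × (1 − 0.610588) = 0.292059.

0.292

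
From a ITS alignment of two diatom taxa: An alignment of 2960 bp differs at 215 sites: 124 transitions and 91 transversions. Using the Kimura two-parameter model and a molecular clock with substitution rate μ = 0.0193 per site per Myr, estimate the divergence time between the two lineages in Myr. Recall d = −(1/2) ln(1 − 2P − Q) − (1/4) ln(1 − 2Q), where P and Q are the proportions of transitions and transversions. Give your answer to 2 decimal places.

P = 124/2960 ≈ 0.041892 and Q = 91/2960 ≈ 0.030743.
Under the Kimura two-parameter model, d = −½ ln(1 − 2P − Q) − ¼ ln(1 − 2Q).
1 − 2P − Q = 0.885473, giving −½ ln(0.885473) = 0.060817.
1 − 2Q = 0.938514, giving −¼ ln(0.938514) = 0.015864.
d = 0.060817 + 0.015864 = 0.076681.
Under a molecular clock d = 2μt, so t = d/(2μ) = 0.076681 / (2 × 0.0193) = 1.99 Myr.

1.99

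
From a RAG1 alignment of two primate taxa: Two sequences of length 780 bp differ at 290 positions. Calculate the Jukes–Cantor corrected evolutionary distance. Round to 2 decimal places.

0.51

p = 290/780 ≈ 0.371795.
d = −(3/4) ln(1 − 4p/3) = −0.75 ln(1 − 0.495727) = −0.75 ln(0.504273)
  = −0.75 × (-0.684637) = 0.513478 substitutions/site.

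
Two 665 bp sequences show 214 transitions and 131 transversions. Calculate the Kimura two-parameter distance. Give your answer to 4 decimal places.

1.0434

P = 214/665 ≈ 0.321805 and Q = 131/665 ≈ 0.196992.
Under the Kimura two-parameter model, d = −½ ln(1 − 2P − Q) − ¼ ln(1 − 2Q).
1 − 2P − Q = 0.159398, giving −½ ln(0.159398) = 0.918176.
1 − 2Q = 0.606016, giving −¼ ln(0.606016) = 0.125212.
d = 0.918176 + 0.125212 = 1.043388.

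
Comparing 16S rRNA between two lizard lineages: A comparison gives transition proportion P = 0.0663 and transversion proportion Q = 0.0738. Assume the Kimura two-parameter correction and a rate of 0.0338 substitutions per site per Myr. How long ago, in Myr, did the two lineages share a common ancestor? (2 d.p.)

Under the Kimura two-parameter model, d = −½ ln(1 − 2P − Q) − ¼ ln(1 − 2Q).
1 − 2P − Q = 0.7936, giving −½ ln(0.7936) = 0.115588.
1 − 2Q = 0.8524, giving −¼ ln(0.8524) = 0.039925.
d = 0.115588 + 0.039925 = 0.155513.
Under a molecular clock d = 2μt, so t = d/(2μ) = 0.155513 / (2 × 0.0338) = 2.30 Myr.

2.30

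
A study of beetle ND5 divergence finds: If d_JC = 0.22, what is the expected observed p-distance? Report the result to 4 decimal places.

0.1907

p = (3/4)(1 − e^(−4d/3)) = 0.75 × (1 − e^(-0.293333)) = 0.75 × (1 − 0.745774) = 0.190670.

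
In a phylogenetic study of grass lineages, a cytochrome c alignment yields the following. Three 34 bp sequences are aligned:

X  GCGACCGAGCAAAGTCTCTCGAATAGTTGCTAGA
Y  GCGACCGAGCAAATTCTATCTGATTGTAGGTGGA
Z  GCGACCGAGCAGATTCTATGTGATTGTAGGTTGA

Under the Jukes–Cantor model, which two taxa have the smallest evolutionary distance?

Y and Z

X–Y: 8/34 differ, p = 0.235, d = 0.282.
X–Z: 10/34 differ, p = 0.294, d = 0.373.
Y–Z: 3/34 differ, p = 0.088, d = 0.094.
The smallest distance is between Y and Z.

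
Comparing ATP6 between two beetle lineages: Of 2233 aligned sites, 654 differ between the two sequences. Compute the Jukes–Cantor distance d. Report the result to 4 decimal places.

0.3713

p = 654/2233 ≈ 0.29288.
d = −(3/4) ln(1 − 4p/3) = −0.75 ln(1 − 0.390507) = −0.75 ln(0.609493)
  = −0.75 × (-0.495128) = 0.371346 substitutions/site.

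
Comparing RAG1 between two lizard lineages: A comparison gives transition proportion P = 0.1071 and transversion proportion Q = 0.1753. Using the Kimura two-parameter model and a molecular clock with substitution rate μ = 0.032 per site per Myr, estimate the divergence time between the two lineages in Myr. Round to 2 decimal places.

5.54

Under the Kimura two-parameter model, d = −½ ln(1 − 2P − Q) − ¼ ln(1 − 2Q).
1 − 2P − Q = 0.6105, giving −½ ln(0.6105) = 0.246738.
1 − 2Q = 0.6494, giving −¼ ln(0.6494) = 0.107927.
d = 0.246738 + 0.107927 = 0.354665.
Under a molecular clock d = 2μt, so t = d/(2μ) = 0.354665 / (2 × 0.032) = 5.54 Myr.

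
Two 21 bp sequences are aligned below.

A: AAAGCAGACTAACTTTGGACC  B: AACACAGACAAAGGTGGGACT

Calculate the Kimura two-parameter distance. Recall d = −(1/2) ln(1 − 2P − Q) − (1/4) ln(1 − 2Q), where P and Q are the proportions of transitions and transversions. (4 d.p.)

Of 21 sites, 2 differences are transitions and 5 are transversions, so P = 2/21 ≈ 0.095238 and Q = 5/21 ≈ 0.238095.
Under the Kimura two-parameter model, d = −½ ln(1 − 2P − Q) − ¼ ln(1 − 2Q).
1 − 2P − Q = 0.571429, giving −½ ln(0.571429) = 0.279808.
1 − 2Q = 0.52381, giving −¼ ln(0.52381) = 0.161657.
d = 0.279808 + 0.161657 = 0.441465.

0.4415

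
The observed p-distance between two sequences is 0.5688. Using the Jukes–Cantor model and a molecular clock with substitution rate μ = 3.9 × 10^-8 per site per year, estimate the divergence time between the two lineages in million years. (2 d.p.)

d = −(3/4) ln(1 − 4p/3) = −0.75 ln(1 − 0.7584) = −0.75 ln(0.2416)
  = −0.75 × (-1.420472) = 1.065354 substitutions/site.
Under a molecular clock d = 2μt, so t = d/(2μ) = 1.065354 / (2 × 3.9 × 10^-8) = 13.66 million years.

13.66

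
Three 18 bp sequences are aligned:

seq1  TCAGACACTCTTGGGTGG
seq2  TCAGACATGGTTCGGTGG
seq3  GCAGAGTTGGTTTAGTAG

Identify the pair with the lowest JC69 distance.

seq1–seq2: 4/18 differ, p = 0.222, d = 0.264.
seq1–seq3: 9/18 differ, p = 0.500, d = 0.824.
seq2–seq3: 6/18 differ, p = 0.333, d = 0.441.
The smallest distance is between seq1 and seq2.

seq1 and seq2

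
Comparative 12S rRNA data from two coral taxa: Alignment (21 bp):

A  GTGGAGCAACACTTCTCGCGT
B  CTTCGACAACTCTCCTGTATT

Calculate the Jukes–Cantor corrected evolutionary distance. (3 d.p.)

0.899

The sequences differ at 11 of 21 sites, so p = 11/21 ≈ 0.52381.
d = −(3/4) ln(1 − 4p/3) = −0.75 ln(1 − 0.698413) = −0.75 ln(0.301587)
  = −0.75 × (-1.198697) = 0.899023 substitutions/site.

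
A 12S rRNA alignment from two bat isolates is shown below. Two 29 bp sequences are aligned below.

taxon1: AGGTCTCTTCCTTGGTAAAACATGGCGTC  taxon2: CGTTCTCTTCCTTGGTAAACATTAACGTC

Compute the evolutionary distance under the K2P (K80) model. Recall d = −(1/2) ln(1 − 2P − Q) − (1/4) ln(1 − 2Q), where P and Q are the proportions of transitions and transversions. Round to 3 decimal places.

0.291

Of 29 sites, 2 differences are transitions and 5 are transversions, so P = 2/29 ≈ 0.068966 and Q = 5/29 ≈ 0.172414.
Under the Kimura two-parameter model, d = −½ ln(1 − 2P − Q) − ¼ ln(1 − 2Q).
1 − 2P − Q = 0.689654, giving −½ ln(0.689654) = 0.185783.
1 − 2Q = 0.655172, giving −¼ ln(0.655172) = 0.105714.
d = 0.185783 + 0.105714 = 0.291497.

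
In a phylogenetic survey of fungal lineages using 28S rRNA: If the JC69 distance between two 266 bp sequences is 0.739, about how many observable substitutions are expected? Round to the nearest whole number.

Invert JC69: p = (3/4)(1 − e^(−4d/3)) = 0.75 × (1 − e^(-0.985333)) = 0.75 × (1 − 0.373315) = 0.470014.
Expected differing sites = pL ≈ 0.470014 × 266 = 125.023724 ≈ 125.

125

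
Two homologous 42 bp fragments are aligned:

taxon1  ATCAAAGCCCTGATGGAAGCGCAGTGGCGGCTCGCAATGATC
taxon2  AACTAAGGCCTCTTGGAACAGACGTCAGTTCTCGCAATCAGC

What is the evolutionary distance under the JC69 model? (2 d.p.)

0.53

The sequences differ at 16 of 42 sites, so p = 16/42 ≈ 0.380952.
d = −(3/4) ln(1 − 4p/3) = −0.75 ln(1 − 0.507936) = −0.75 ln(0.492064)
  = −0.75 × (-0.709146) = 0.531860 substitutions/site.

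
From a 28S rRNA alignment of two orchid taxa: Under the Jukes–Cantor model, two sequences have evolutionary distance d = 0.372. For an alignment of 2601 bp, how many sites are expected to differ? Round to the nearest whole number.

Invert JC69: p = (3/4)(1 − e^(−4d/3)) = 0.75 × (1 − e^(-0.496)) = 0.75 × (1 − 0.608962) = 0.293279.
Expected differing sites = pL ≈ 0.293279 × 2601 = 762.818679 ≈ 763.

763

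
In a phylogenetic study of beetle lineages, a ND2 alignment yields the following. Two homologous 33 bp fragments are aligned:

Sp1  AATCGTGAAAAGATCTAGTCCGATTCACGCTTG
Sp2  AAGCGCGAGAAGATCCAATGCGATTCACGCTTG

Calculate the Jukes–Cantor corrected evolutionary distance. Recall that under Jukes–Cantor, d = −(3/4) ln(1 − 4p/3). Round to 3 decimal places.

0.208

The sequences differ at 6 of 33 sites (3, 6, 9, 16, 18, 20), so p = 6/33 ≈ 0.181818.
d = −(3/4) ln(1 − 4p/3) = −0.75 ln(1 − 0.242424) = −0.75 ln(0.757576)
  = −0.75 × (-0.277631) = 0.208223 substitutions/site.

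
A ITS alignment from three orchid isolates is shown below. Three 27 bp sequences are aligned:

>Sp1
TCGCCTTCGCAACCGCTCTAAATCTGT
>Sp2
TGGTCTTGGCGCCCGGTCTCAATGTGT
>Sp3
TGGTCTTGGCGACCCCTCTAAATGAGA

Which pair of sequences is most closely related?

Sp1–Sp2: 8/27 differ, p = 0.296, d = 0.377.
Sp1–Sp3: 8/27 differ, p = 0.296, d = 0.377.
Sp2–Sp3: 6/27 differ, p = 0.222, d = 0.264.
The smallest distance is between Sp2 and Sp3.

Sp2 and Sp3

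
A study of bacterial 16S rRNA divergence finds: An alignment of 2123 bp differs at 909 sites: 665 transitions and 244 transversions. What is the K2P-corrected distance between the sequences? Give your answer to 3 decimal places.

P = 665/2123 ≈ 0.313236 and Q = 244/2123 ≈ 0.114932.
Under the Kimura two-parameter model, d = −½ ln(1 − 2P − Q) − ¼ ln(1 − 2Q).
1 − 2P − Q = 0.258596, giving −½ ln(0.258596) = 0.676244.
1 − 2Q = 0.770136, giving −¼ ln(0.770136) = 0.065297.
d = 0.676244 + 0.065297 = 0.741541.

0.742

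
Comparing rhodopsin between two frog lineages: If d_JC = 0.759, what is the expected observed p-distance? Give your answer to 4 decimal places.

p = (3/4)(1 − e^(−4d/3)) = 0.75 × (1 − e^(-1.012)) = 0.75 × (1 − 0.363491) = 0.477382.

0.4774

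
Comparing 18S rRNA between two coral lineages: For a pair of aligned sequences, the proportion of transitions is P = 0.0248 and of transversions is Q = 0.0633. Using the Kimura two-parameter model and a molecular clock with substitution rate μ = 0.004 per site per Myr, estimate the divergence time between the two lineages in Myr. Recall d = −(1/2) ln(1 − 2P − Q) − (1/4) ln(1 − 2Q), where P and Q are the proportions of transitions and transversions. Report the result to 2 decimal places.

11.72

Under the Kimura two-parameter model, d = −½ ln(1 − 2P − Q) − ¼ ln(1 − 2Q).
1 − 2P − Q = 0.8871, giving −½ ln(0.8871) = 0.059899.
1 − 2Q = 0.8734, giving −¼ ln(0.8734) = 0.033840.
d = 0.059899 + 0.033840 = 0.093739.
Under a molecular clock d = 2μt, so t = d/(2μ) = 0.093739 / (2 × 0.004) = 11.72 Myr.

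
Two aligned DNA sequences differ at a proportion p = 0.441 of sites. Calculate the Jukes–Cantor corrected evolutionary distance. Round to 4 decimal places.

0.6650

d = −(3/4) ln(1 − 4p/3) = −0.75 ln(1 − 0.588) = −0.75 ln(0.412)
  = −0.75 × (-0.886732) = 0.665049 substitutions/site.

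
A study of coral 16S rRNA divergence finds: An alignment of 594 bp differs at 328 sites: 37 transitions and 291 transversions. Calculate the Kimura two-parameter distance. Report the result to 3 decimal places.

P = 37/594 ≈ 0.06229 and Q = 291/594 ≈ 0.489899.
Under the Kimura two-parameter model, d = −½ ln(1 − 2P − Q) − ¼ ln(1 − 2Q).
1 − 2P − Q = 0.385521, giving −½ ln(0.385521) = 0.476580.
1 − 2Q = 0.020202, giving −¼ ln(0.020202) = 0.975493.
d = 0.476580 + 0.975493 = 1.452073.

1.452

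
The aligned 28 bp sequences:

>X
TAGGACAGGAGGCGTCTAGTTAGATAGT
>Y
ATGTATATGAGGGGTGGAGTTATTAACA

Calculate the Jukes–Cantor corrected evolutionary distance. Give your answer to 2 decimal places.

The sequences differ at 13 of 28 sites, so p = 13/28 ≈ 0.464286.
d = −(3/4) ln(1 − 4p/3) = −0.75 ln(1 − 0.619048) = −0.75 ln(0.380952)
  = −0.75 × (-0.965082) = 0.723812 substitutions/site.

0.72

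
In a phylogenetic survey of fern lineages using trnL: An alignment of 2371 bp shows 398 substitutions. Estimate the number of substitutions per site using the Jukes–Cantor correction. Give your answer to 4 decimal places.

p = 398/2371 ≈ 0.167862.
d = −(3/4) ln(1 − 4p/3) = −0.75 ln(1 − 0.223816) = −0.75 ln(0.776184)
  = −0.75 × (-0.253366) = 0.190025 substitutions/site.

0.1900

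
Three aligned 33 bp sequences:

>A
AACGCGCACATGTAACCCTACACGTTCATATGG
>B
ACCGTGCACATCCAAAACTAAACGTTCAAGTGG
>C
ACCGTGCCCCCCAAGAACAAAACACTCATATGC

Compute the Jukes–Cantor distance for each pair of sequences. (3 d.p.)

d(A,B) = 0.339, d(A,C) = 0.699, d(B,C) = 0.441

A–B: 9/33 sites differ → p ≈ 0.272727, d = −0.75 ln(1 − 0.363636) = 0.338988 ≈ 0.339.
A–C: 15/33 sites differ → p ≈ 0.454545, d = −0.75 ln(1 − 0.60606) = 0.698667 ≈ 0.699.
B–C: 11/33 sites differ → p ≈ 0.333333, d = −0.75 ln(1 − 0.444444) = 0.440839 ≈ 0.441.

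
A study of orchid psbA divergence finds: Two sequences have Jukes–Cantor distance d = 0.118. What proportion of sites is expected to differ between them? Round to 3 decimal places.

0.109

p = (3/4)(1 − e^(−4d/3)) = 0.75 × (1 − e^(-0.157333)) = 0.75 × (1 − 0.854419) = 0.109186.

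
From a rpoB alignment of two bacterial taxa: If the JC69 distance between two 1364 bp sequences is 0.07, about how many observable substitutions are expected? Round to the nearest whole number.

91

Invert JC69: p = (3/4)(1 − e^(−4d/3)) = 0.75 × (1 − e^(-0.093333)) = 0.75 × (1 − 0.910890) = 0.066833.
Expected differing sites = pL ≈ 0.066833 × 1364 = 91.160212 ≈ 91.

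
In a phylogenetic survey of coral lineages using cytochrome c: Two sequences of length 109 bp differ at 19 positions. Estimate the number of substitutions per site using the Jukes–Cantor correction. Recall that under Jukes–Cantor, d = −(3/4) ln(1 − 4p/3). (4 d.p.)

0.1984

p = 19/109 ≈ 0.174312.
d = −(3/4) ln(1 − 4p/3) = −0.75 ln(1 − 0.232416) = −0.75 ln(0.767584)
  = −0.75 × (-0.264507) = 0.198380 substitutions/site.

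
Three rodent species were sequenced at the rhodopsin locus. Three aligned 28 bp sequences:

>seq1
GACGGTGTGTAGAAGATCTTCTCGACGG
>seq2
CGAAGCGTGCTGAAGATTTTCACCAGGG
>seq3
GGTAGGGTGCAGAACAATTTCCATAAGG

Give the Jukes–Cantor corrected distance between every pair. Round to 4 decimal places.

seq1–seq2: 11/28 sites differ → p ≈ 0.392857, d = −0.75 ln(1 − 0.523809) = 0.556452 ≈ 0.5565.
seq1–seq3: 12/28 sites differ → p ≈ 0.428571, d = −0.75 ln(1 − 0.571428) = 0.635472 ≈ 0.6355.
seq2–seq3: 10/28 sites differ → p ≈ 0.357143, d = −0.75 ln(1 − 0.476191) = 0.484971 ≈ 0.4850.

d(seq1,seq2) = 0.5565, d(seq1,seq3) = 0.6355, d(seq2,seq3) = 0.4850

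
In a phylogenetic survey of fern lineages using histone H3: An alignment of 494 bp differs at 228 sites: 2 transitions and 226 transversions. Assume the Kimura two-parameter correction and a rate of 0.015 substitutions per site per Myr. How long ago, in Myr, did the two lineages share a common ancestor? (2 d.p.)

30.98

P = 2/494 ≈ 0.004049 and Q = 226/494 ≈ 0.45749.
Under the Kimura two-parameter model, d = −½ ln(1 − 2P − Q) − ¼ ln(1 − 2Q).
1 − 2P − Q = 0.534412, giving −½ ln(0.534412) = 0.313294.
1 − 2Q = 0.08502, giving −¼ ln(0.08502) = 0.616217.
d = 0.313294 + 0.616217 = 0.929511.
Under a molecular clock d = 2μt, so t = d/(2μ) = 0.929511 / (2 × 0.015) = 30.98 Myr.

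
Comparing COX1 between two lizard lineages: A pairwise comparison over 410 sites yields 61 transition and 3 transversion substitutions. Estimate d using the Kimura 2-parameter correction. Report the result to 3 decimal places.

P = 61/410 ≈ 0.14878 and Q = 3/410 ≈ 0.007317.
Under the Kimura two-parameter model, d = −½ ln(1 − 2P − Q) − ¼ ln(1 − 2Q).
1 − 2P − Q = 0.695123, giving −½ ln(0.695123) = 0.181833.
1 − 2Q = 0.985366, giving −¼ ln(0.985366) = 0.003686.
d = 0.181833 + 0.003686 = 0.185519.

0.186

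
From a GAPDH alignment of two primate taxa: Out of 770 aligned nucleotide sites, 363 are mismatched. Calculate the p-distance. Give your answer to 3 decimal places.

0.471

p = 363/770 = 0.471428… ≈ 0.471 (to 3 d.p.).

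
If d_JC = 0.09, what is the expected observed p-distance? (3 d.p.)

0.085

p = (3/4)(1 − e^(−4d/3)) = 0.75 × (1 − e^(-0.12)) = 0.75 × (1 − 0.886920) = 0.084810.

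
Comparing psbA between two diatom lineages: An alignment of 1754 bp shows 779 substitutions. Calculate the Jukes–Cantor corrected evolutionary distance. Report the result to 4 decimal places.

p = 779/1754 ≈ 0.444128.
d = −(3/4) ln(1 − 4p/3) = −0.75 ln(1 − 0.592171) = −0.75 ln(0.407829)
  = −0.75 × (-0.896907) = 0.672680 substitutions/site.

0.6727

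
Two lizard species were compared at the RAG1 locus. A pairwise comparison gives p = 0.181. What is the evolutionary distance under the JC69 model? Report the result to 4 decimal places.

d = −(3/4) ln(1 − 4p/3) = −0.75 ln(1 − 0.241333) = −0.75 ln(0.758667)
  = −0.75 × (-0.276192) = 0.207144 substitutions/site.

0.2071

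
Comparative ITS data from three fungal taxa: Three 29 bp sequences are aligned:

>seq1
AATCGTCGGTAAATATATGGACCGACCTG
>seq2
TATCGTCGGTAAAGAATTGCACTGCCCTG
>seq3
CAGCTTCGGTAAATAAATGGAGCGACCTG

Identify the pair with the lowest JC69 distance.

seq1 and seq3

seq1–seq2: 7/29 differ, p = 0.241, d = 0.291.
seq1–seq3: 5/29 differ, p = 0.172, d = 0.196.
seq2–seq3: 9/29 differ, p = 0.310, d = 0.401.
The smallest distance is between seq1 and seq3.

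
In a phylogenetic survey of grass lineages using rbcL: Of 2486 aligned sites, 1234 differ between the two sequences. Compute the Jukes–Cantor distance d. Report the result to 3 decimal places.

p = 1234/2486 ≈ 0.49638.
d = −(3/4) ln(1 − 4p/3) = −0.75 ln(1 − 0.66184) = −0.75 ln(0.33816)
  = −0.75 × (-1.084236) = 0.813177 substitutions/site.

0.813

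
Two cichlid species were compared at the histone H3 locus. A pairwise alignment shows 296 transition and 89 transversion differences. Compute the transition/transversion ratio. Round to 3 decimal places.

R = 296/89 = 3.325842… ≈ 3.326 (to 3 d.p.).

3.326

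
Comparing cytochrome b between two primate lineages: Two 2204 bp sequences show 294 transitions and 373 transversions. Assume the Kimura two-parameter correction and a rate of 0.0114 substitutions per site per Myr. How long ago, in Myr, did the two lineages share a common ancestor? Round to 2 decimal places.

P = 294/2204 ≈ 0.133394 and Q = 373/2204 ≈ 0.169238.
Under the Kimura two-parameter model, d = −½ ln(1 − 2P − Q) − ¼ ln(1 − 2Q).
1 − 2P − Q = 0.563974, giving −½ ln(0.563974) = 0.286374.
1 − 2Q = 0.661524, giving −¼ ln(0.661524) = 0.103302.
d = 0.286374 + 0.103302 = 0.389676.
Under a molecular clock d = 2μt, so t = d/(2μ) = 0.389676 / (2 × 0.0114) = 17.09 Myr.

17.09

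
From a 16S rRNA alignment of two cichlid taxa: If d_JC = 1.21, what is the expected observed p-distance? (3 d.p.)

p = (3/4)(1 − e^(−4d/3)) = 0.75 × (1 − e^(-1.613333)) = 0.75 × (1 − 0.199222) = 0.600584.

0.601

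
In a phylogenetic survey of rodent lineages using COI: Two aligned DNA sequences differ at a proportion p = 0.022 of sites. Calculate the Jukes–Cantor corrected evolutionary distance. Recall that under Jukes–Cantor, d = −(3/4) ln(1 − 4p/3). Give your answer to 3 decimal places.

0.022

d = −(3/4) ln(1 − 4p/3) = −0.75 ln(1 − 0.029333) = −0.75 ln(0.970667)
  = −0.75 × (-0.029772) = 0.022329 substitutions/site.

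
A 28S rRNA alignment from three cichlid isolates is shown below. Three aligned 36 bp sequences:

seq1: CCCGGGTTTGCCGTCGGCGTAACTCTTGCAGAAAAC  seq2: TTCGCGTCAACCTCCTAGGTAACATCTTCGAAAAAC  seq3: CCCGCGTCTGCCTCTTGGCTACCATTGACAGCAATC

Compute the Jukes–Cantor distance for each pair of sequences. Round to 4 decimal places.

d(seq1,seq2) = 0.7449, d(seq1,seq3) = 0.6082, d(seq2,seq3) = 0.6082

seq1–seq2: 17/36 sites differ → p ≈ 0.472222, d = −0.75 ln(1 − 0.629629) = 0.744938 ≈ 0.7449.
seq1–seq3: 15/36 sites differ → p ≈ 0.416667, d = −0.75 ln(1 − 0.555556) = 0.608198 ≈ 0.6082.
seq2–seq3: 15/36 sites differ → p ≈ 0.416667, d = −0.75 ln(1 − 0.555556) = 0.608198 ≈ 0.6082.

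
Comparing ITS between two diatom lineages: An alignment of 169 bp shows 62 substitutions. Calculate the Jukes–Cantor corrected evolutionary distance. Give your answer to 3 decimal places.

0.504

p = 62/169 ≈ 0.366864.
d = −(3/4) ln(1 − 4p/3) = −0.75 ln(1 − 0.489152) = −0.75 ln(0.510848)
  = −0.75 × (-0.671683) = 0.503762 substitutions/site.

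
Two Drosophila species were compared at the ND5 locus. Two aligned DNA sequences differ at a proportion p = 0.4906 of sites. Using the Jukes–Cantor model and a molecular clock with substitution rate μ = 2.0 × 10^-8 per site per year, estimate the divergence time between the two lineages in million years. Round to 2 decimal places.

19.91

d = −(3/4) ln(1 − 4p/3) = −0.75 ln(1 − 0.654133) = −0.75 ln(0.345867)
  = −0.75 × (-1.061701) = 0.796276 substitutions/site.
Under a molecular clock d = 2μt, so t = d/(2μ) = 0.796276 / (2 × 2.0 × 10^-8) = 19.91 million years.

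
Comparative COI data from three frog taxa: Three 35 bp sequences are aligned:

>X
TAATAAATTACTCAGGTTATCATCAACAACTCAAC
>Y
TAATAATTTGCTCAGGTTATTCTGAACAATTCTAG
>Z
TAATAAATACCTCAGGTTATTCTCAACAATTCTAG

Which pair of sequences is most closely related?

X–Y: 8/35 differ, p = 0.229, d = 0.273.
X–Z: 7/35 differ, p = 0.200, d = 0.233.
Y–Z: 4/35 differ, p = 0.114, d = 0.124.
The smallest distance is between Y and Z.

Y and Z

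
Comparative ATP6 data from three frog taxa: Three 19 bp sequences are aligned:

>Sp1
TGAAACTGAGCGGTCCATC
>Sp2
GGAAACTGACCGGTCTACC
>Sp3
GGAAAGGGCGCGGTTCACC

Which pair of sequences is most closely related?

Sp1 and Sp2

Sp1–Sp2: 4/19 differ, p = 0.211, d = 0.247.
Sp1–Sp3: 6/19 differ, p = 0.316, d = 0.410.
Sp2–Sp3: 6/19 differ, p = 0.316, d = 0.410.
The smallest distance is between Sp1 and Sp2.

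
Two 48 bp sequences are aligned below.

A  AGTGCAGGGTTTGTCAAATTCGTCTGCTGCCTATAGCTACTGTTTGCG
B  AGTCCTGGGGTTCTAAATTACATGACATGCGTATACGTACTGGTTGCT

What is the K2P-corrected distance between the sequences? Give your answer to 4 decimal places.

0.5097

Of 48 sites, 1 differences are transitions and 16 are transversions, so P = 1/48 ≈ 0.020833 and Q = 16/48 ≈ 0.333333.
Under the Kimura two-parameter model, d = −½ ln(1 − 2P − Q) − ¼ ln(1 − 2Q).
1 − 2P − Q = 0.625001, giving −½ ln(0.625001) = 0.235001.
1 − 2Q = 0.333334, giving −¼ ln(0.333334) = 0.274653.
d = 0.235001 + 0.274653 = 0.509654.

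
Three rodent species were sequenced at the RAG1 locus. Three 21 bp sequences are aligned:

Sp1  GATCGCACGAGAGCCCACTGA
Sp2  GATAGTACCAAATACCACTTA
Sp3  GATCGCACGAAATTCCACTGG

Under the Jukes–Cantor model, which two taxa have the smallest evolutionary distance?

Sp1–Sp2: 7/21 differ, p = 0.333, d = 0.441.
Sp1–Sp3: 4/21 differ, p = 0.190, d = 0.220.
Sp2–Sp3: 6/21 differ, p = 0.286, d = 0.360.
The smallest distance is between Sp1 and Sp3.

Sp1 and Sp3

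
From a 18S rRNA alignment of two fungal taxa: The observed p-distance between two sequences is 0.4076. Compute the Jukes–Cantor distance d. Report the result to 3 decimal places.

0.588

d = −(3/4) ln(1 − 4p/3) = −0.75 ln(1 − 0.543467) = −0.75 ln(0.456533)
  = −0.75 × (-0.784094) = 0.588071 substitutions/site.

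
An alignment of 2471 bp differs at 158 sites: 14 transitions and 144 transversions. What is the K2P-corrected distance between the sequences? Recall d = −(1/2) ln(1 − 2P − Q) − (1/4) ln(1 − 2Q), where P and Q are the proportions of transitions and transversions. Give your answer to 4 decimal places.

P = 14/2471 ≈ 0.005666 and Q = 144/2471 ≈ 0.058276.
Under the Kimura two-parameter model, d = −½ ln(1 − 2P − Q) − ¼ ln(1 − 2Q).
1 − 2P − Q = 0.930392, giving −½ ln(0.930392) = 0.036075.
1 − 2Q = 0.883448, giving −¼ ln(0.883448) = 0.030981.
d = 0.036075 + 0.030981 = 0.067056.

0.0671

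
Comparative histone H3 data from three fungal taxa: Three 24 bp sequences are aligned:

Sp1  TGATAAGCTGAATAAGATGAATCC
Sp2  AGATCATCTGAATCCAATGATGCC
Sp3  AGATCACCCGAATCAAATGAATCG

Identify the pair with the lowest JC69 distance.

Sp2 and Sp3

Sp1–Sp2: 8/24 differ, p = 0.333, d = 0.441.
Sp1–Sp3: 7/24 differ, p = 0.292, d = 0.369.
Sp2–Sp3: 6/24 differ, p = 0.250, d = 0.304.
The smallest distance is between Sp2 and Sp3.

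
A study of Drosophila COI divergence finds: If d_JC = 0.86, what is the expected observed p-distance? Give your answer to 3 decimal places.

0.512

p = (3/4)(1 − e^(−4d/3)) = 0.75 × (1 − e^(-1.146667)) = 0.75 × (1 − 0.317694) = 0.511730.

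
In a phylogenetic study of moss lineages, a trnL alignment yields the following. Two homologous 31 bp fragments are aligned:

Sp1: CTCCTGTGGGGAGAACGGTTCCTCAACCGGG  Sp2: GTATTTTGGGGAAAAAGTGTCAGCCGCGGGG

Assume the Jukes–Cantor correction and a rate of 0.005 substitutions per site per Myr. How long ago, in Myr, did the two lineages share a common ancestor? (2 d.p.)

The sequences differ at 13 of 31 sites, so p = 13/31 ≈ 0.419355.
d = −(3/4) ln(1 − 4p/3) = −0.75 ln(1 − 0.55914) = −0.75 ln(0.44086)
  = −0.75 × (-0.819028) = 0.614271 substitutions/site.
Under a molecular clock d = 2μt, so t = d/(2μ) = 0.614271 / (2 × 0.005) = 61.43 Myr.

61.43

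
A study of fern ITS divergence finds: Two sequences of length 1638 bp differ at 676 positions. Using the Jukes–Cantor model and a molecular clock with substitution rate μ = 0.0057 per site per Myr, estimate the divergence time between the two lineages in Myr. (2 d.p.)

52.57

p = 676/1638 ≈ 0.412698.
d = −(3/4) ln(1 − 4p/3) = −0.75 ln(1 − 0.550264) = −0.75 ln(0.449736)
  = −0.75 × (-0.799095) = 0.599321 substitutions/site.
Under a molecular clock d = 2μt, so t = d/(2μ) = 0.599321 / (2 × 0.0057) = 52.57 Myr.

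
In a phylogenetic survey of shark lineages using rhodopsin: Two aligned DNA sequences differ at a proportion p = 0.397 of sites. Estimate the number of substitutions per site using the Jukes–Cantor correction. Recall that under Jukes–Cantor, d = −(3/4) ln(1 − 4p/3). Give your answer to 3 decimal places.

0.565

d = −(3/4) ln(1 − 4p/3) = −0.75 ln(1 − 0.529333) = −0.75 ln(0.470667)
  = −0.75 × (-0.753604) = 0.565203 substitutions/site.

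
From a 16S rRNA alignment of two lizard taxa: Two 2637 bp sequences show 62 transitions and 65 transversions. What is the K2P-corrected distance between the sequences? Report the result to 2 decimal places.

P = 62/2637 ≈ 0.023512 and Q = 65/2637 ≈ 0.024649.
Under the Kimura two-parameter model, d = −½ ln(1 − 2P − Q) − ¼ ln(1 − 2Q).
1 − 2P − Q = 0.928327, giving −½ ln(0.928327) = 0.037186.
1 − 2Q = 0.950702, giving −¼ ln(0.950702) = 0.012639.
d = 0.037186 + 0.012639 = 0.049825.

0.05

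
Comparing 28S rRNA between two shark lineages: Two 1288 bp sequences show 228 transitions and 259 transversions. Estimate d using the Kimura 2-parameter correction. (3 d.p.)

0.534

P = 228/1288 ≈ 0.177019 and Q = 259/1288 ≈ 0.201087.
Under the Kimura two-parameter model, d = −½ ln(1 − 2P − Q) − ¼ ln(1 − 2Q).
1 − 2P − Q = 0.444875, giving −½ ln(0.444875) = 0.404981.
1 − 2Q = 0.597826, giving −¼ ln(0.597826) = 0.128614.
d = 0.404981 + 0.128614 = 0.533595.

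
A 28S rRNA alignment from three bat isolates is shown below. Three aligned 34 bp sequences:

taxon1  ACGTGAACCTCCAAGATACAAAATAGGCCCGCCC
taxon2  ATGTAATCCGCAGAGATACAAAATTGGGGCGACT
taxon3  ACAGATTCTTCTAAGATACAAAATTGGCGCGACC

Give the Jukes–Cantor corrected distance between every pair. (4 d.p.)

taxon1–taxon2: 11/34 sites differ → p ≈ 0.323529, d = −0.75 ln(1 − 0.431372) = 0.423397 ≈ 0.4234.
taxon1–taxon3: 10/34 sites differ → p ≈ 0.294118, d = −0.75 ln(1 − 0.392157) = 0.373379 ≈ 0.3734.
taxon2–taxon3: 10/34 sites differ → p ≈ 0.294118, d = −0.75 ln(1 − 0.392157) = 0.373379 ≈ 0.3734.

d(taxon1,taxon2) = 0.4234, d(taxon1,taxon3) = 0.3734, d(taxon2,taxon3) = 0.3734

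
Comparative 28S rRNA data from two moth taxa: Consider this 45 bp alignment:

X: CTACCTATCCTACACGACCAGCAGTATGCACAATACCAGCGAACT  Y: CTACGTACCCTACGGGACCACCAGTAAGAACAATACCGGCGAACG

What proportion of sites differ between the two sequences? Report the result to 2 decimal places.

0.20

The sequences differ at 9 of 45 positions (sites 5, 8, 14, 15, 21, 27, 29, 38, 45).
p = 9/45 = 0.20.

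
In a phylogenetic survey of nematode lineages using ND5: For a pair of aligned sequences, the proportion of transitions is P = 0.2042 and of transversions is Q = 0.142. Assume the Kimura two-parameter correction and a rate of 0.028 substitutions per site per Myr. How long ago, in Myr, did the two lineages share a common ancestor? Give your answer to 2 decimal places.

8.63

Under the Kimura two-parameter model, d = −½ ln(1 − 2P − Q) − ¼ ln(1 − 2Q).
1 − 2P − Q = 0.4496, giving −½ ln(0.4496) = 0.399698.
1 − 2Q = 0.716, giving −¼ ln(0.716) = 0.083519.
d = 0.399698 + 0.083519 = 0.483217.
Under a molecular clock d = 2μt, so t = d/(2μ) = 0.483217 / (2 × 0.028) = 8.63 Myr.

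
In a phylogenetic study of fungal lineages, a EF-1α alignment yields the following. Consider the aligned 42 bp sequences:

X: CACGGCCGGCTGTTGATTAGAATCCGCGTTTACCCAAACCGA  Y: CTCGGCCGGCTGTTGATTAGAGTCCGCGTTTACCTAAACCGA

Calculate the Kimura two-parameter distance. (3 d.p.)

Of 42 sites, 2 differences are transitions and 1 are transversions, so P = 2/42 ≈ 0.047619 and Q = 1/42 ≈ 0.02381.
Under the Kimura two-parameter model, d = −½ ln(1 − 2P − Q) − ¼ ln(1 − 2Q).
1 − 2P − Q = 0.880952, giving −½ ln(0.880952) = 0.063376.
1 − 2Q = 0.95238, giving −¼ ln(0.95238) = 0.012198.
d = 0.063376 + 0.012198 = 0.075574.

0.076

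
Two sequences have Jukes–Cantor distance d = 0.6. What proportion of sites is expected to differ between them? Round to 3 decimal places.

p = (3/4)(1 − e^(−4d/3)) = 0.75 × (1 − e^(-0.8)) = 0.75 × (1 − 0.449329) = 0.413003.

0.413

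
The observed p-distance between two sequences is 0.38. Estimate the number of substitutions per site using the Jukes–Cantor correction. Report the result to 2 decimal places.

0.53

d = −(3/4) ln(1 − 4p/3) = −0.75 ln(1 − 0.506667) = −0.75 ln(0.493333)
  = −0.75 × (-0.706571) = 0.529928 substitutions/site.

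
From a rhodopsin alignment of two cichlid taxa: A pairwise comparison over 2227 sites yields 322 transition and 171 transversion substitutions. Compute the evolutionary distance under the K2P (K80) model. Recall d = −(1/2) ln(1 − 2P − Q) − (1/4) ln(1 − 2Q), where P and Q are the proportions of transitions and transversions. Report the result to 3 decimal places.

P = 322/2227 ≈ 0.144589 and Q = 171/2227 ≈ 0.076785.
Under the Kimura two-parameter model, d = −½ ln(1 − 2P − Q) − ¼ ln(1 − 2Q).
1 − 2P − Q = 0.634037, giving −½ ln(0.634037) = 0.227824.
1 − 2Q = 0.84643, giving −¼ ln(0.84643) = 0.041682.
d = 0.227824 + 0.041682 = 0.269506.

0.270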